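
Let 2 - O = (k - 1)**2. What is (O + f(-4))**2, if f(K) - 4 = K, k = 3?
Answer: 4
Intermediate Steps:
f(K) = 4 + K
O = -2 (O = 2 - (3 - 1)**2 = 2 - 1*2**2 = 2 - 1*4 = 2 - 4 = -2)
(O + f(-4))**2 = (-2 + (4 - 4))**2 = (-2 + 0)**2 = (-2)**2 = 4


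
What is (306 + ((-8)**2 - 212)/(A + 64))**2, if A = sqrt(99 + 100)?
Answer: 1399517018996/15186609 + 350170960*sqrt(199)/15186609 ≈ 92480.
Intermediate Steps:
A = sqrt(199) ≈ 14.107
(306 + ((-8)**2 - 212)/(A + 64))**2 = (306 + ((-8)**2 - 212)/(sqrt(199) + 64))**2 = (306 + (64 - 212)/(64 + sqrt(199)))**2 = (306 - 148/(64 + sqrt(199)))**2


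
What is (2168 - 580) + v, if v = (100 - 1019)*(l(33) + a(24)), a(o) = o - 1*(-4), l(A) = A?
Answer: -54471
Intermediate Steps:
a(o) = 4 + o (a(o) = o + 4 = 4 + o)
v = -56059 (v = (100 - 1019)*(33 + (4 + 24)) = -919*(33 + 28) = -919*61 = -56059)
(2168 - 580) + v = (2168 - 580) - 56059 = 1588 - 56059 = -54471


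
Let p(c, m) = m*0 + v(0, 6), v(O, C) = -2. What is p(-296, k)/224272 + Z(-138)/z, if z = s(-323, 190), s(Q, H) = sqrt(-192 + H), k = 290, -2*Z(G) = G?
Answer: -1/112136 - 69*I*sqrt(2)/2 ≈ -8.9177e-6 - 48.79*I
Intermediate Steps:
Z(G) = -G/2
p(c, m) = -2 (p(c, m) = m*0 - 2 = 0 - 2 = -2)
z = I*sqrt(2) (z = sqrt(-192 + 190) = sqrt(-2) = I*sqrt(2) ≈ 1.4142*I)
p(-296, k)/224272 + Z(-138)/z = -2/224272 + (-1/2*(-138))/((I*sqrt(2))) = -2*1/224272 + 69*(-I*sqrt(2)/2) = -1/112136 - 69*I*sqrt(2)/2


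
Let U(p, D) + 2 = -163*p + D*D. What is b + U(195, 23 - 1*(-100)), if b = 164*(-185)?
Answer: -46998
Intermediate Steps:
U(p, D) = -2 + D² - 163*p (U(p, D) = -2 + (-163*p + D*D) = -2 + (-163*p + D²) = -2 + (D² - 163*p) = -2 + D² - 163*p)
b = -30340
b + U(195, 23 - 1*(-100)) = -30340 + (-2 + (23 - 1*(-100))² - 163*195) = -30340 + (-2 + (23 + 100)² - 31785) = -30340 + (-2 + 123² - 31785) = -30340 + (-2 + 15129 - 31785) = -30340 - 16658 = -46998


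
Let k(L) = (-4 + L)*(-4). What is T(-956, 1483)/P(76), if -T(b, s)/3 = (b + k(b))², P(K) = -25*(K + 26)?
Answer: 4158728/425 ≈ 9785.3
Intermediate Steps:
k(L) = 16 - 4*L
P(K) = -650 - 25*K (P(K) = -25*(26 + K) = -650 - 25*K)
T(b, s) = -3*(16 - 3*b)² (T(b, s) = -3*(b + (16 - 4*b))² = -3*(16 - 3*b)²)
T(-956, 1483)/P(76) = (-3*(-16 + 3*(-956))²)/(-650 - 25*76) = (-3*(-16 - 2868)²)/(-650 - 1900) = -3*(-2884)²/(-2550) = -3*8317456*(-1/2550) = -24952368*(-1/2550) = 4158728/425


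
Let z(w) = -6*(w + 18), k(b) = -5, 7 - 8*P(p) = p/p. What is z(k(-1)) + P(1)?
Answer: -309/4 ≈ -77.250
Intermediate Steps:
P(p) = 3/4 (P(p) = 7/8 - p/(8*p) = 7/8 - 1/8*1 = 7/8 - 1/8 = 3/4)
z(w) = -108 - 6*w (z(w) = -6*(18 + w) = -108 - 6*w)
z(k(-1)) + P(1) = (-108 - 6*(-5)) + 3/4 = (-108 + 30) + 3/4 = -78 + 3/4 = -309/4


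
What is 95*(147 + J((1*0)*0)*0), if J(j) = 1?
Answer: 13965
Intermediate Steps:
95*(147 + J((1*0)*0)*0) = 95*(147 + 1*0) = 95*(147 + 0) = 95*147 = 13965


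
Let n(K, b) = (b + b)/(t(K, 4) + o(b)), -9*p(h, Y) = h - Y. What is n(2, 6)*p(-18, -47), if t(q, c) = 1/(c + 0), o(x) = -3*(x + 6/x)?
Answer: 464/249 ≈ 1.8635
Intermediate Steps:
o(x) = -18/x - 3*x
p(h, Y) = -h/9 + Y/9 (p(h, Y) = -(h - Y)/9 = -h/9 + Y/9)
t(q, c) = 1/c
n(K, b) = 2*b/(¼ - 18/b - 3*b) (n(K, b) = (b + b)/(1/4 + (-18/b - 3*b)) = (2*b)/(¼ + (-18/b - 3*b)) = (2*b)/(¼ - 18/b - 3*b) = 2*b/(¼ - 18/b - 3*b))
n(2, 6)*p(-18, -47) = (-8*6²/(72 + 6*(-1 + 12*6)))*(-⅑*(-18) + (⅑)*(-47)) = (-8*36/(72 + 6*(-1 + 72)))*(2 - 47/9) = -8*36/(72 + 6*71)*(-29/9) = -8*36/(72 + 426)*(-29/9) = -8*36/498*(-29/9) = -8*36*1/498*(-29/9) = -48/83*(-29/9) = 464/249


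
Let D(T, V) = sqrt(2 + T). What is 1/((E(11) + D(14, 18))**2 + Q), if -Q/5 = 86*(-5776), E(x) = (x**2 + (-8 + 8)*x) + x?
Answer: 1/2502176 ≈ 3.9965e-7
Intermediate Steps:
E(x) = x + x**2 (E(x) = (x**2 + 0*x) + x = (x**2 + 0) + x = x**2 + x = x + x**2)
Q = 2483680 (Q = -430*(-5776) = -5*(-496736) = 2483680)
1/((E(11) + D(14, 18))**2 + Q) = 1/((11*(1 + 11) + sqrt(2 + 14))**2 + 2483680) = 1/((11*12 + sqrt(16))**2 + 2483680) = 1/((132 + 4)**2 + 2483680) = 1/(136**2 + 2483680) = 1/(18496 + 2483680) = 1/2502176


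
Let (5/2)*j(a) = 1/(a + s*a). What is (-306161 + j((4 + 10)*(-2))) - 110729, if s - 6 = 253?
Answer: -7587398001/18200 ≈ -4.1689e+5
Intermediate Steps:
s = 259 (s = 6 + 253 = 259)
j(a) = 1/(650*a) (j(a) = 2/(5*(a + 259*a)) = 2/(5*((260*a))) = 2*(1/(260*a))/5 = 1/(650*a))
(-306161 + j((4 + 10)*(-2))) - 110729 = (-306161 + 1/(650*(((4 + 10)*(-2))))) - 110729 = (-306161 + 1/(650*((14*(-2))))) - 110729 = (-306161 + (1/650)/(-28)) - 110729 = (-306161 + (1/650)*(-1/28)) - 110729 = (-306161 - 1/18200) - 110729 = -5572130201/18200 - 110729 = -7587398001/18200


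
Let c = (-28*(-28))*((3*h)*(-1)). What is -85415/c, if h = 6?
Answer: 85415/14112 ≈ 6.0527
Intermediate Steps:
c = -14112 (c = (-28*(-28))*((3*6)*(-1)) = 784*(18*(-1)) = 784*(-18) = -14112)
-85415/c = -85415/(-14112) = -85415*(-1/14112) = 85415/14112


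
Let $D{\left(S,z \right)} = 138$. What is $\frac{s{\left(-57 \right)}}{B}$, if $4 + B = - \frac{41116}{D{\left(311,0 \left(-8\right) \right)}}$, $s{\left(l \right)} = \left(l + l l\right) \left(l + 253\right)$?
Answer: $- \frac{21584304}{10417} \approx -2072.0$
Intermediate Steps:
$s{\left(l \right)} = \left(253 + l\right) \left(l + l^{2}\right)$ ($s{\left(l \right)} = \left(l + l^{2}\right) \left(253 + l\right) = \left(253 + l\right) \left(l + l^{2}\right)$)
$B = - \frac{20834}{69}$ ($B = -4 - \frac{41116}{138} = -4 - \frac{20558}{69} = - \frac{20834}{69} \approx -301.94$)
$\frac{s{\left(-57 \right)}}{B} = \frac{\left(-57\right) \left(253 + \left(-57\right)^{2} + 254 \left(-57\right)\right)}{- \frac{20834}{69}} = - 57 \left(253 + 3249 - 14478\right) \left(- \frac{69}{20834}\right) = \left(-57\right) \left(-10976\right) \left(- \frac{69}{20834}\right) = 625632 \left(- \frac{69}{20834}\right) = - \frac{21584304}{10417}$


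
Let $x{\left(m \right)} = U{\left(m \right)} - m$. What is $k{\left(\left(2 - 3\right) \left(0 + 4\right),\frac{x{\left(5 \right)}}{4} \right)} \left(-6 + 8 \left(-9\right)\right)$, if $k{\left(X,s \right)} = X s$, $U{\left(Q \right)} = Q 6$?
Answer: $1950$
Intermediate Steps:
$U{\left(Q \right)} = 6 Q$
$x{\left(m \right)} = 5 m$ ($x{\left(m \right)} = 6 m - m = 5 m$)
$k{\left(\left(2 - 3\right) \left(0 + 4\right),\frac{x{\left(5 \right)}}{4} \right)} \left(-6 + 8 \left(-9\right)\right) = \left(2 - 3\right) \left(0 + 4\right) \frac{5 \cdot 5}{4} \left(-6 + 8 \left(-9\right)\right) = \left(-1\right) 4 \cdot 25 \cdot \frac{1}{4} \left(-6 - 72\right) = \left(-4\right) \frac{25}{4} \left(-78\right) = \left(-25\right) \left(-78\right) = 1950$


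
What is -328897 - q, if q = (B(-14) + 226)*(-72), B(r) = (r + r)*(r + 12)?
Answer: -308593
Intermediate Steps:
B(r) = 2*r*(12 + r) (B(r) = (2*r)*(12 + r) = 2*r*(12 + r))
q = -20304 (q = (2*(-14)*(12 - 14) + 226)*(-72) = (2*(-14)*(-2) + 226)*(-72) = (56 + 226)*(-72) = 282*(-72) = -20304)
-328897 - q = -328897 - 1*(-20304) = -328897 + 20304 = -308593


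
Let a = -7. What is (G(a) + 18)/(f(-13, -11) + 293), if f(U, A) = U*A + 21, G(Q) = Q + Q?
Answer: 4/457 ≈ 0.0087527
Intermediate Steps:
G(Q) = 2*Q
f(U, A) = 21 + A*U (f(U, A) = A*U + 21 = 21 + A*U)
(G(a) + 18)/(f(-13, -11) + 293) = (2*(-7) + 18)/((21 - 11*(-13)) + 293) = (-14 + 18)/((21 + 143) + 293) = 4/(164 + 293) = 4/457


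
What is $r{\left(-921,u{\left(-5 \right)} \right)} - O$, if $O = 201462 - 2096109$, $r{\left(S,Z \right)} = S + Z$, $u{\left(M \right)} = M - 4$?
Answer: $1893717$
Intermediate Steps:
$u{\left(M \right)} = -4 + M$ ($u{\left(M \right)} = M - 4 = -4 + M$)
$O = -1894647$ ($O = 201462 - 2096109 = -1894647$)
$r{\left(-921,u{\left(-5 \right)} \right)} - O = \left(-921 - 9\right) - -1894647 = \left(-921 - 9\right) + 1894647 = -930 + 1894647 = 1893717$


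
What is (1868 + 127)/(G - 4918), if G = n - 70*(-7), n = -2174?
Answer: -1995/6602 ≈ -0.30218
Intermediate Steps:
G = -1684 (G = -2174 - 70*(-7) = -2174 - 1*(-490) = -2174 + 490 = -1684)
(1868 + 127)/(G - 4918) = (1868 + 127)/(-1684 - 4918) = 1995/(-6602) = 1995*(-1/6602) = -1995/6602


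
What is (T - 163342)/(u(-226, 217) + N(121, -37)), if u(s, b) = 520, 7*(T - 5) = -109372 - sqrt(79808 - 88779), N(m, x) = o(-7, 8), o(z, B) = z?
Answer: -417577/1197 - I*sqrt(8971)/3591 ≈ -348.85 - 0.026376*I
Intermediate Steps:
N(m, x) = -7
T = -109337/7 - I*sqrt(8971)/7 (T = 5 + (-109372 - sqrt(79808 - 88779))/7 = 5 + (-109372 - sqrt(-8971))/7 = 5 + (-109372 - I*sqrt(8971))/7 = 5 + (-109372/7 - I*sqrt(8971)/7) = -109337/7 - I*sqrt(8971)/7 ≈ -15620.0 - 13.531*I)
(T - 163342)/(u(-226, 217) + N(121, -37)) = ((-109337/7 - I*sqrt(8971)/7) - 163342)/(520 - 7) = (-1252731/7 - I*sqrt(8971)/7)/513 = (-1252731/7 - I*sqrt(8971)/7)*(1/513) = -417577/1197 - I*sqrt(8971)/3591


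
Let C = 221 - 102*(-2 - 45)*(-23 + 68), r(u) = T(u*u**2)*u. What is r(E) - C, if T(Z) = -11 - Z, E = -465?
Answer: -46753461461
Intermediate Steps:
r(u) = u*(-11 - u**3) (r(u) = (-11 - u*u**2)*u = (-11 - u**3)*u = u*(-11 - u**3))
C = 215951 (C = 221 - (-4794)*45 = 221 - 102*(-2115) = 221 + 215730 = 215951)
r(E) - C = -1*(-465)*(11 + (-465)**3) - 1*215951 = -1*(-465)*(11 - 100544625) - 215951 = -1*(-465)*(-100544614) - 215951 = -46753245510 - 215951 = -46753461461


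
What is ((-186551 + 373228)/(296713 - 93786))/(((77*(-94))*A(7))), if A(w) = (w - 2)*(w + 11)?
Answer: -186677/132190706340 ≈ -1.4122e-6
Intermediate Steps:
A(w) = (-2 + w)*(11 + w)
((-186551 + 373228)/(296713 - 93786))/(((77*(-94))*A(7))) = ((-186551 + 373228)/(296713 - 93786))/(((77*(-94))*(-22 + 7² + 9*7))) = (186677/202927)/((-7238*(-22 + 49 + 63))) = (186677*(1/202927))/((-7238*90)) = (186677/202927)/(-651420) = (186677/202927)*(-1/651420) = -186677/132190706340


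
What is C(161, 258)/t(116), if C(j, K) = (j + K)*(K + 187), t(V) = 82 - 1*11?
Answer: 186455/71 ≈ 2626.1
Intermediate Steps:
t(V) = 71 (t(V) = 82 - 11 = 71)
C(j, K) = (187 + K)*(K + j) (C(j, K) = (K + j)*(187 + K) = (187 + K)*(K + j))
C(161, 258)/t(116) = (258² + 187*258 + 187*161 + 258*161)/71 = (66564 + 48246 + 30107 + 41538)*(1/71) = 186455*(1/71) = 186455/71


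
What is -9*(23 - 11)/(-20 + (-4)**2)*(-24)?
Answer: -648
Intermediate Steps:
-9*(23 - 11)/(-20 + (-4)**2)*(-24) = -108/(-20 + 16)*(-24) = -108/(-4)*(-24) = -108*(-1)/4*(-24) = -9*(-3)*(-24) = 27*(-24) = -648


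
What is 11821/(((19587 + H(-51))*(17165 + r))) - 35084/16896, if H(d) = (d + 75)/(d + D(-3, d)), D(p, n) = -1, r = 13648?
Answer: -22938170980541/11046830256000 ≈ -2.0764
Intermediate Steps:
H(d) = (75 + d)/(-1 + d) (H(d) = (d + 75)/(d - 1) = (75 + d)/(-1 + d))
11821/(((19587 + H(-51))*(17165 + r))) - 35084/16896 = 11821/(((19587 + (75 - 51)/(-1 - 51))*(17165 + 13648))) - 35084/16896 = 11821/(((19587 + 24/(-52))*30813)) - 35084*1/16896 = 11821/(((19587 - 1/52*24)*30813)) - 8771/4224 = 11821/(((19587 - 6/13)*30813)) - 8771/4224 = 11821/(((254625/13)*30813)) - 8771/4224 = 11821/(7845760125/13) - 8771/4224 = 11821*(13/7845760125) - 8771/4224 = 153673/7845760125 - 8771/4224 = -22938170980541/11046830256000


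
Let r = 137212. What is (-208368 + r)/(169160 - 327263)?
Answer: 71156/158103 ≈ 0.45006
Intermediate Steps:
(-208368 + r)/(169160 - 327263) = (-208368 + 137212)/(169160 - 327263) = -71156/(-158103) = -71156*(-1/158103) = 71156/158103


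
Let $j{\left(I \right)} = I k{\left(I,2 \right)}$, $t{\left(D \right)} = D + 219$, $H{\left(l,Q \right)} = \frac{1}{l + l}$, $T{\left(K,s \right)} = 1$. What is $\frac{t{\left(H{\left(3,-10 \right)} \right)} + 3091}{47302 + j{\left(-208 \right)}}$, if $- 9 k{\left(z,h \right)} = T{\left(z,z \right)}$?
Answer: $\frac{59583}{851852} \approx 0.069945$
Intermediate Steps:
$H{\left(l,Q \right)} = \frac{1}{2 l}$
$t{\left(D \right)} = 219 + D$
$k{\left(z,h \right)} = - \frac{1}{9}$ ($k{\left(z,h \right)} = \left(- \frac{1}{9}\right) 1 = - \frac{1}{9}$)
$j{\left(I \right)} = - \frac{I}{9}$ ($j{\left(I \right)} = I \left(- \frac{1}{9}\right) = - \frac{I}{9}$)
$\frac{t{\left(H{\left(3,-10 \right)} \right)} + 3091}{47302 + j{\left(-208 \right)}} = \frac{\left(219 + \frac{1}{2 \cdot 3}\right) + 3091}{47302 - - \frac{208}{9}} = \frac{\left(219 + \frac{1}{2} \cdot \frac{1}{3}\right) + 3091}{47302 + \frac{208}{9}} = \frac{\left(219 + \frac{1}{6}\right) + 3091}{\frac{425926}{9}} = \left(\frac{1315}{6} + 3091\right) \frac{9}{425926} = \frac{19861}{6} \cdot \frac{9}{425926} = \frac{59583}{851852}$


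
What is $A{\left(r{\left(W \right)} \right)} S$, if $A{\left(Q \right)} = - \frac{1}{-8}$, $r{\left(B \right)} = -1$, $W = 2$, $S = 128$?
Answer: $16$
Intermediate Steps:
$A{\left(Q \right)} = \frac{1}{8}$ ($A{\left(Q \right)} = \left(-1\right) \left(- \frac{1}{8}\right) = \frac{1}{8}$)
$A{\left(r{\left(W \right)} \right)} S = \frac{1}{8} \cdot 128 = 16$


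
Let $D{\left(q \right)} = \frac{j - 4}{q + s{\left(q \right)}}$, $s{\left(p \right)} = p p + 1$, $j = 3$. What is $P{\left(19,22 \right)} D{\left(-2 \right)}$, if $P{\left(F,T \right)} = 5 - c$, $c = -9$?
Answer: $- \frac{14}{3} \approx -4.6667$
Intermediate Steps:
$s{\left(p \right)} = 1 + p^{2}$ ($s{\left(p \right)} = p^{2} + 1 = 1 + p^{2}$)
$D{\left(q \right)} = - \frac{1}{1 + q + q^{2}}$ ($D{\left(q \right)} = \frac{3 - 4}{q + \left(1 + q^{2}\right)} = - \frac{1}{1 + q + q^{2}}$)
$P{\left(F,T \right)} = 14$ ($P{\left(F,T \right)} = 5 - -9 = 5 + 9 = 14$)
$P{\left(19,22 \right)} D{\left(-2 \right)} = 14 \left(- \frac{1}{1 - 2 + \left(-2\right)^{2}}\right) = 14 \left(- \frac{1}{1 - 2 + 4}\right) = 14 \left(- \frac{1}{3}\right) = - \frac{14}{3}$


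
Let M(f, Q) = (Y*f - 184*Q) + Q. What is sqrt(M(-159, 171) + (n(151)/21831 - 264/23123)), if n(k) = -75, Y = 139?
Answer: I*sqrt(11600355064841927)/466111 ≈ 231.07*I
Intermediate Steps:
M(f, Q) = -183*Q + 139*f (M(f, Q) = (139*f - 184*Q) + Q = (-184*Q + 139*f) + Q = -183*Q + 139*f)
sqrt(M(-159, 171) + (n(151)/21831 - 264/23123)) = sqrt((-183*171 + 139*(-159)) + (-75/21831 - 264/23123)) = sqrt((-31293 - 22101) + (-75*1/21831 - 264*1/23123)) = sqrt(-53394 + (-25/7277 - 264/23123)) = sqrt(-53394 - 6923/466111) = sqrt(-24887537657/466111) = I*sqrt(11600355064841927)/466111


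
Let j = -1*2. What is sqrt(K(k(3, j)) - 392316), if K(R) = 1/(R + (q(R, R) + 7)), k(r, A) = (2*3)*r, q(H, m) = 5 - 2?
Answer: I*sqrt(76893929)/14 ≈ 626.35*I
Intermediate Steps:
j = -2
q(H, m) = 3
k(r, A) = 6*r
K(R) = 1/(10 + R) (K(R) = 1/(R + (3 + 7)) = 1/(R + 10) = 1/(10 + R))
sqrt(K(k(3, j)) - 392316) = sqrt(1/(10 + 6*3) - 392316) = sqrt(1/(10 + 18) - 392316) = sqrt(1/28 - 392316) = sqrt(-10984847/28) = I*sqrt(76893929)/14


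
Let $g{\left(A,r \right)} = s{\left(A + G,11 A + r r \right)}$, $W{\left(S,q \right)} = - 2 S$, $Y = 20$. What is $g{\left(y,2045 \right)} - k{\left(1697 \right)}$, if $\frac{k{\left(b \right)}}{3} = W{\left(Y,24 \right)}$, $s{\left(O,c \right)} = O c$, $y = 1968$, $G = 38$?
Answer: $8432568158$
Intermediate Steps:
$g{\left(A,r \right)} = \left(38 + A\right) \left(r^{2} + 11 A\right)$ ($g{\left(A,r \right)} = \left(A + 38\right) \left(11 A + r r\right) = \left(38 + A\right) \left(11 A + r^{2}\right) = \left(38 + A\right) \left(r^{2} + 11 A\right)$)
$k{\left(b \right)} = -120$ ($k{\left(b \right)} = 3 \left(\left(-2\right) 20\right) = 3 \left(-40\right) = -120$)
$g{\left(y,2045 \right)} - k{\left(1697 \right)} = \left(38 + 1968\right) \left(2045^{2} + 11 \cdot 1968\right) - -120 = 2006 \left(4182025 + 21648\right) + 120 = 2006 \cdot 4203673 + 120 = 8432568038 + 120 = 8432568158$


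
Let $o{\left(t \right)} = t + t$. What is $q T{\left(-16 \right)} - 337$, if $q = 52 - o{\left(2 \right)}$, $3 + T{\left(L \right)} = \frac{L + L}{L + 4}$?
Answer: $-353$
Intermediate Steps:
$T{\left(L \right)} = -3 + \frac{2 L}{4 + L}$ ($T{\left(L \right)} = -3 + \frac{L + L}{L + 4} = -3 + \frac{2 L}{4 + L}$)
$o{\left(t \right)} = 2 t$
$q = 48$ ($q = 52 - 2 \cdot 2 = 52 - 4 = 48$)
$q T{\left(-16 \right)} - 337 = 48 \frac{-12 - -16}{4 - 16} - 337 = 48 \frac{-12 + 16}{-12} - 337 = 48 \left(\left(- \frac{1}{12}\right) 4\right) - 337 = 48 \left(- \frac{1}{3}\right) - 337 = -16 - 337 = -353$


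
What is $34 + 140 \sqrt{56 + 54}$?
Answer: $34 + 140 \sqrt{110} \approx 1502.3$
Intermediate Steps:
$34 + 140 \sqrt{56 + 54} = 34 + 140 \sqrt{110}$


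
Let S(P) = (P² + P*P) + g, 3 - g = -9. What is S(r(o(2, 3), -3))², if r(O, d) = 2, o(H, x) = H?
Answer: 400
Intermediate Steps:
g = 12 (g = 3 - 1*(-9) = 3 + 9 = 12)
S(P) = 12 + 2*P² (S(P) = (P² + P*P) + 12 = (P² + P²) + 12 = 2*P² + 12 = 12 + 2*P²)
S(r(o(2, 3), -3))² = (12 + 2*2²)² = (12 + 2*4)² = (12 + 8)² = 20² = 400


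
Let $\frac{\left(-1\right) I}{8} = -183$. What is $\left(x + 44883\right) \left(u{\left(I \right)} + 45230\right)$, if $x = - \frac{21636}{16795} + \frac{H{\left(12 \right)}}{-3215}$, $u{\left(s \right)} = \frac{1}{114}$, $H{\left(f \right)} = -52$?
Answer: $\frac{499829711991811915}{246221418} \approx 2.03 \cdot 10^{9}$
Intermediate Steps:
$I = 1464$ ($I = \left(-8\right) \left(-183\right) = 1464$)
$u{\left(s \right)} = \frac{1}{114}$
$x = - \frac{2747456}{2159837}$ ($x = - \frac{21636}{16795} - \frac{52}{-3215} = \left(-21636\right) \frac{1}{16795} - - \frac{52}{3215} = - \frac{21636}{16795} + \frac{52}{3215} = - \frac{2747456}{2159837} \approx -1.2721$)
$\left(x + 44883\right) \left(u{\left(I \right)} + 45230\right) = \left(- \frac{2747456}{2159837} + 44883\right) \left(\frac{1}{114} + 45230\right) = \frac{96937216615}{2159837} \cdot \frac{5156221}{114} = \frac{499829711991811915}{246221418}$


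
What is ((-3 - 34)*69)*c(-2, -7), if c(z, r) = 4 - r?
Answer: -28083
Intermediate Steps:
((-3 - 34)*69)*c(-2, -7) = ((-3 - 34)*69)*(4 - 1*(-7)) = (-37*69)*(4 + 7) = -2553*11 = -28083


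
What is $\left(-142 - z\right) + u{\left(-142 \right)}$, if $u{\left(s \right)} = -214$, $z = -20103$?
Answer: $19747$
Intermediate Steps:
$\left(-142 - z\right) + u{\left(-142 \right)} = \left(-142 - -20103\right) - 214 = \left(-142 + 20103\right) - 214 = 19961 - 214 = 19747$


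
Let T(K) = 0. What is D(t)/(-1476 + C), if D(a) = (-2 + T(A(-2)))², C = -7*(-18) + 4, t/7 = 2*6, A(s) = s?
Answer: -2/673 ≈ -0.0029718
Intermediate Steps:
t = 84 (t = 7*(2*6) = 7*12 = 84)
C = 130 (C = 126 + 4 = 130)
D(a) = 4 (D(a) = (-2 + 0)² = (-2)² = 4)
D(t)/(-1476 + C) = 4/(-1476 + 130) = 4/(-1346) = 4*(-1/1346) = -2/673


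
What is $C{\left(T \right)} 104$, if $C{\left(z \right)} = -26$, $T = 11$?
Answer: $-2704$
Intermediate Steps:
$C{\left(T \right)} 104 = \left(-26\right) 104 = -2704$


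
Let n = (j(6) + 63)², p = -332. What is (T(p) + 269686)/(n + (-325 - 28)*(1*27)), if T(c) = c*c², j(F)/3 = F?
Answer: 18162341/1485 ≈ 12231.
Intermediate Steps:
j(F) = 3*F
T(c) = c³
n = 6561 (n = (3*6 + 63)² = (18 + 63)² = 81² = 6561)
(T(p) + 269686)/(n + (-325 - 28)*(1*27)) = ((-332)³ + 269686)/(6561 + (-325 - 28)*(1*27)) = (-36594368 + 269686)/(6561 - 353*27) = -36324682/(6561 - 9531) = -36324682/(-2970) = -36324682*(-1/2970) = 18162341/1485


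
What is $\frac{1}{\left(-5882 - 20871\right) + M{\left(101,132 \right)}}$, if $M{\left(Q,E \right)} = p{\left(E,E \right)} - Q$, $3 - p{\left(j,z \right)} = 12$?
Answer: $- \frac{1}{26863} \approx -3.7226 \cdot 10^{-5}$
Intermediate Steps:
$p{\left(j,z \right)} = -9$ ($p{\left(j,z \right)} = 3 - 12 = -9$)
$M{\left(Q,E \right)} = -9 - Q$
$\frac{1}{\left(-5882 - 20871\right) + M{\left(101,132 \right)}} = \frac{1}{\left(-5882 - 20871\right) - 110} = \frac{1}{-26753 - 110} = \frac{1}{-26863} = - \frac{1}{26863}$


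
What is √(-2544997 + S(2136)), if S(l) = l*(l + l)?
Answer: √6579995 ≈ 2565.1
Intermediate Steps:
S(l) = 2*l² (S(l) = l*(2*l) = 2*l²)
√(-2544997 + S(2136)) = √(-2544997 + 2*2136²) = √(-2544997 + 2*4562496) = √(-2544997 + 9124992) = √6579995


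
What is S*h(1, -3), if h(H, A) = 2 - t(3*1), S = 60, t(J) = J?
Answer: -60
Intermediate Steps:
h(H, A) = -1 (h(H, A) = 2 - 3 = -1)
S*h(1, -3) = 60*(-1) = -60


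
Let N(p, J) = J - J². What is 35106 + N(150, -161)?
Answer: 9024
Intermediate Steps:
35106 + N(150, -161) = 35106 - 161*(1 - 1*(-161)) = 35106 - 161*(1 + 161) = 35106 - 161*162 = 35106 - 26082 = 9024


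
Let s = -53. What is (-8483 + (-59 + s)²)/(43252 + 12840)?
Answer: 4061/56092 ≈ 0.072399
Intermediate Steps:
(-8483 + (-59 + s)²)/(43252 + 12840) = (-8483 + (-59 - 53)²)/(43252 + 12840) = (-8483 + (-112)²)/56092 = (-8483 + 12544)*(1/56092) = 4061*(1/56092) = 4061/56092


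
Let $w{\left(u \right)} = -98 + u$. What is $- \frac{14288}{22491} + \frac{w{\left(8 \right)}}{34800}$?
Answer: $- \frac{16641553}{26089560} \approx -0.63786$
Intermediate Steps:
$- \frac{14288}{22491} + \frac{w{\left(8 \right)}}{34800} = - \frac{14288}{22491} + \frac{-98 + 8}{34800} = \left(-14288\right) \frac{1}{22491} - \frac{3}{1160} = - \frac{14288}{22491} - \frac{3}{1160} = - \frac{16641553}{26089560}$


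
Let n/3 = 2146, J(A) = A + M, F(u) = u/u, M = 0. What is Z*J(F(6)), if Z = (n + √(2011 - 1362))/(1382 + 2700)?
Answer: 3219/2041 + √649/4082 ≈ 1.5834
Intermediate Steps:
F(u) = 1
J(A) = A (J(A) = A + 0 = A)
n = 6438 (n = 3*2146 = 6438)
Z = 3219/2041 + √649/4082 (Z = (6438 + √(2011 - 1362))/(1382 + 2700) = (6438 + √649)/4082 = (6438 + √649)*(1/4082) = 3219/2041 + √649/4082 ≈ 1.5834)
Z*J(F(6)) = (3219/2041 + √649/4082)*1 = 3219/2041 + √649/4082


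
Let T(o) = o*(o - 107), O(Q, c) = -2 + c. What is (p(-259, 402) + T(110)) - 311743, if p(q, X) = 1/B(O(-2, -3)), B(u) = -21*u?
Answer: -32698364/105 ≈ -3.1141e+5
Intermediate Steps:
T(o) = o*(-107 + o)
p(q, X) = 1/105 (p(q, X) = 1/(-21*(-2 - 3)) = 1/(-21*(-5)) = 1/105)
(p(-259, 402) + T(110)) - 311743 = (1/105 + 110*(-107 + 110)) - 311743 = (1/105 + 110*3) - 311743 = (1/105 + 330) - 311743 = 34651/105 - 311743 = -32698364/105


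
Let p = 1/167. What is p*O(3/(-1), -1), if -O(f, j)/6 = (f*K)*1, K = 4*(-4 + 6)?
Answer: 144/167 ≈ 0.86228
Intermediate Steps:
K = 8 (K = 4*2 = 8)
O(f, j) = -48*f (O(f, j) = -6*f*8 = -6*8*f = -48*f)
p = 1/167 ≈ 0.0059880
p*O(3/(-1), -1) = (-144/(-1))/167 = (-144*(-1))/167 = (-48*(-3))/167 = (1/167)*144 = 144/167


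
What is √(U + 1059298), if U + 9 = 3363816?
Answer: √4423105 ≈ 2103.1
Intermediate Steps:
U = 3363807 (U = -9 + 3363816 = 3363807)
√(U + 1059298) = √(3363807 + 1059298) = √4423105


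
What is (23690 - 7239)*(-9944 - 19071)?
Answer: -477325765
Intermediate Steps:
(23690 - 7239)*(-9944 - 19071) = 16451*(-29015) = -477325765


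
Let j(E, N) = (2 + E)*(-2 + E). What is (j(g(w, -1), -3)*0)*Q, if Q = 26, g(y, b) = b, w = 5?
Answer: 0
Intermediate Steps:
j(E, N) = (-2 + E)*(2 + E)
(j(g(w, -1), -3)*0)*Q = ((-4 + (-1)²)*0)*26 = ((-4 + 1)*0)*26 = -3*0*26 = 0*26 = 0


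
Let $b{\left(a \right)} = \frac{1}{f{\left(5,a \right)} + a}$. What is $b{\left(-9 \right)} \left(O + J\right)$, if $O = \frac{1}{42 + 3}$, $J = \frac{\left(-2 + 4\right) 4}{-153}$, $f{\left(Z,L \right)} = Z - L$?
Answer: $- \frac{23}{3825} \approx -0.0060131$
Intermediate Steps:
$b{\left(a \right)} = \frac{1}{5}$ ($b{\left(a \right)} = \frac{1}{\left(5 - a\right) + a} = \frac{1}{5}$)
$J = - \frac{8}{153}$ ($J = 2 \cdot 4 \left(- \frac{1}{153}\right) = 8 \left(- \frac{1}{153}\right) = - \frac{8}{153} \approx -0.052288$)
$O = \frac{1}{45} \approx 0.022222$
$b{\left(-9 \right)} \left(O + J\right) = \frac{\frac{1}{45} - \frac{8}{153}}{5} = \frac{1}{5} \left(- \frac{23}{765}\right) = - \frac{23}{3825}$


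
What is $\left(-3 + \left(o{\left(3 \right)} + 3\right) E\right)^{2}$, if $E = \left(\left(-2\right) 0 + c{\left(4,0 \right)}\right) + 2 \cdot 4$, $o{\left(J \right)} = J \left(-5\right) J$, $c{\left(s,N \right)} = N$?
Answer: $114921$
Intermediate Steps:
$o{\left(J \right)} = - 5 J^{2}$ ($o{\left(J \right)} = - 5 J J = - 5 J^{2}$)
$E = 8$ ($E = \left(\left(-2\right) 0 + 0\right) + 2 \cdot 4 = \left(0 + 0\right) + 8 = 0 + 8 = 8$)
$\left(-3 + \left(o{\left(3 \right)} + 3\right) E\right)^{2} = \left(-3 + \left(- 5 \cdot 3^{2} + 3\right) 8\right)^{2} = \left(-3 + \left(\left(-5\right) 9 + 3\right) 8\right)^{2} = \left(-3 + \left(-45 + 3\right) 8\right)^{2} = \left(-3 - 336\right)^{2} = \left(-339\right)^{2} = 114921$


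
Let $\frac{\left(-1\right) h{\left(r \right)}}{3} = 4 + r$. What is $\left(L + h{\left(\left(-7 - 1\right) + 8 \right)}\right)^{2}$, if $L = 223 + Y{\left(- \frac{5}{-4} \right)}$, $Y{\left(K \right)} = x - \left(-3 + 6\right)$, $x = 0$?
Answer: $43264$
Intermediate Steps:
$Y{\left(K \right)} = -3$ ($Y{\left(K \right)} = 0 - \left(-3 + 6\right) = 0 - 3 = -3$)
$h{\left(r \right)} = -12 - 3 r$ ($h{\left(r \right)} = - 3 \left(4 + r\right) = -12 - 3 r$)
$L = 220$ ($L = 223 - 3 = 220$)
$\left(L + h{\left(\left(-7 - 1\right) + 8 \right)}\right)^{2} = \left(220 - \left(12 + 3 \left(\left(-7 - 1\right) + 8\right)\right)\right)^{2} = \left(220 - \left(12 + 3 \left(-8 + 8\right)\right)\right)^{2} = \left(220 - 12\right)^{2} = 208^{2} = 43264$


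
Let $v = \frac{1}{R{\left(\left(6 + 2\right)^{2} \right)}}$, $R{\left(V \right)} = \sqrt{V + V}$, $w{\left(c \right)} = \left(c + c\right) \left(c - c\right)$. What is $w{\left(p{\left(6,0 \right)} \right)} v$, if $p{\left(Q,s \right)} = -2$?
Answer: $0$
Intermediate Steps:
$w{\left(c \right)} = 0$ ($w{\left(c \right)} = 2 c 0 = 0$)
$R{\left(V \right)} = \sqrt{2} \sqrt{V}$ ($R{\left(V \right)} = \sqrt{2 V} = \sqrt{2} \sqrt{V}$)
$v = \frac{\sqrt{2}}{16}$ ($v = \frac{1}{\sqrt{2} \sqrt{\left(6 + 2\right)^{2}}} = \frac{1}{\sqrt{2} \sqrt{8^{2}}} = \frac{1}{\sqrt{2} \sqrt{64}} = \frac{1}{\sqrt{2} \cdot 8} = \frac{1}{8 \sqrt{2}} = \frac{\sqrt{2}}{16} \approx 0.088388$)
$w{\left(p{\left(6,0 \right)} \right)} v = 0 \frac{\sqrt{2}}{16} = 0$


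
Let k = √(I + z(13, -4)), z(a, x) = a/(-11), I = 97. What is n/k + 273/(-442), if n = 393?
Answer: -21/34 + 393*√11594/1054 ≈ 39.531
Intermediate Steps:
z(a, x) = -a/11 (z(a, x) = a*(-1/11) = -a/11)
k = √11594/11 (k = √(97 - 1/11*13) = √(97 - 13/11) = √(1054/11) = √11594/11 ≈ 9.7887)
n/k + 273/(-442) = 393/((√11594/11)) + 273/(-442) = 393*(√11594/1054) + 273*(-1/442) = 393*√11594/1054 - 21/34 = -21/34 + 393*√11594/1054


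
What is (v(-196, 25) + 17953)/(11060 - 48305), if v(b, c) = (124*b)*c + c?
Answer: 589622/37245 ≈ 15.831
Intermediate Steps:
v(b, c) = c + 124*b*c (v(b, c) = 124*b*c + c = c + 124*b*c)
(v(-196, 25) + 17953)/(11060 - 48305) = (25*(1 + 124*(-196)) + 17953)/(11060 - 48305) = (25*(1 - 24304) + 17953)/(-37245) = (25*(-24303) + 17953)*(-1/37245) = (-607575 + 17953)*(-1/37245) = -589622*(-1/37245) = 589622/37245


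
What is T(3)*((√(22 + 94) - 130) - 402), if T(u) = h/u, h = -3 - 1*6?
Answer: 1596 - 6*√29 ≈ 1563.7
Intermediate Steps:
h = -9 (h = -3 - 6 = -9)
T(u) = -9/u
T(3)*((√(22 + 94) - 130) - 402) = (-9/3)*((√(22 + 94) - 130) - 402) = (-9*⅓)*((√116 - 130) - 402) = -3*((2*√29 - 130) - 402) = -3*((-130 + 2*√29) - 402) = -3*(-532 + 2*√29) = 1596 - 6*√29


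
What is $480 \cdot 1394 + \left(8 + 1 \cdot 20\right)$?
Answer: $669148$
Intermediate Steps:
$480 \cdot 1394 + \left(8 + 1 \cdot 20\right) = 669120 + \left(8 + 20\right) = 669120 + 28 = 669148$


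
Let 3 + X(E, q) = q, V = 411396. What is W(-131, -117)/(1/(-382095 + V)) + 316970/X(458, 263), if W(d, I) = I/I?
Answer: 793523/26 ≈ 30520.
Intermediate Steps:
X(E, q) = -3 + q
W(d, I) = 1
W(-131, -117)/(1/(-382095 + V)) + 316970/X(458, 263) = 1/1/(-382095 + 411396) + 316970/(-3 + 263) = 1/1/29301 + 316970/260 = 1/(1/29301) + 316970*(1/260) = 1*29301 + 31697/26 = 29301 + 31697/26 = 793523/26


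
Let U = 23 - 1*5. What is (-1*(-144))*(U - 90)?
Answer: -10368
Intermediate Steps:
U = 18 (U = 23 - 5 = 18)
(-1*(-144))*(U - 90) = (-1*(-144))*(18 - 90) = 144*(-72) = -10368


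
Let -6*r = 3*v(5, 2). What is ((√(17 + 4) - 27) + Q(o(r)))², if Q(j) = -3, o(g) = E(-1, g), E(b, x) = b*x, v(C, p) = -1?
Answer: (30 - √21)² ≈ 646.04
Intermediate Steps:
r = ½ (r = -(-1)/2 = -⅙*(-3) = ½ ≈ 0.50000)
o(g) = -g
((√(17 + 4) - 27) + Q(o(r)))² = ((√(17 + 4) - 27) - 3)² = ((√21 - 27) - 3)² = ((-27 + √21) - 3)² = (-30 + √21)²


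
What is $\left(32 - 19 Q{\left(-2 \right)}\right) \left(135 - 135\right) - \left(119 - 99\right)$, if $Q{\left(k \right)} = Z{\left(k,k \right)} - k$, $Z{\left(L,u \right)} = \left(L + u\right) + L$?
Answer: $-20$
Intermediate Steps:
$Z{\left(L,u \right)} = u + 2 L$
$Q{\left(k \right)} = 2 k$ ($Q{\left(k \right)} = \left(k + 2 k\right) - k = 3 k - k = 2 k$)
$\left(32 - 19 Q{\left(-2 \right)}\right) \left(135 - 135\right) - \left(119 - 99\right) = \left(32 - 19 \cdot 2 \left(-2\right)\right) \left(135 - 135\right) - \left(119 - 99\right) = \left(32 - -76\right) 0 - \left(119 - 99\right) = \left(32 + 76\right) 0 - 20 = 108 \cdot 0 - 20 = 0 - 20 = -20$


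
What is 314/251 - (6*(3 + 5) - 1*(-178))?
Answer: -56412/251 ≈ -224.75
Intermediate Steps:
314/251 - (6*(3 + 5) - 1*(-178)) = 314*(1/251) - (6*8 + 178) = 314/251 - (48 + 178) = 314/251 - 1*226 = 314/251 - 226 = -56412/251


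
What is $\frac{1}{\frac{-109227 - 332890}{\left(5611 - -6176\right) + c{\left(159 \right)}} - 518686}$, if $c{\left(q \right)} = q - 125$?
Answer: $- \frac{11821}{6131829323} \approx -1.9278 \cdot 10^{-6}$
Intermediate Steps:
$c{\left(q \right)} = -125 + q$
$\frac{1}{\frac{-109227 - 332890}{\left(5611 - -6176\right) + c{\left(159 \right)}} - 518686} = \frac{1}{\frac{-109227 - 332890}{\left(5611 - -6176\right) + \left(-125 + 159\right)} - 518686} = \frac{1}{- \frac{442117}{\left(5611 + 6176\right) + 34} - 518686} = \frac{1}{- \frac{442117}{11787 + 34} - 518686} = \frac{1}{- \frac{442117}{11821} - 518686} = \frac{1}{- \frac{6131829323}{11821}} = - \frac{11821}{6131829323}$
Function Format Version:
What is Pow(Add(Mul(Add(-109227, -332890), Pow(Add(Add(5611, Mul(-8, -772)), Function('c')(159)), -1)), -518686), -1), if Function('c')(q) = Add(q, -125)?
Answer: Rational(-11821, 6131829323) ≈ -1.9278e-6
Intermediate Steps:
Function('c')(q) = Add(-125, q)
Pow(Add(Mul(Add(-109227, -332890), Pow(Add(Add(5611, Mul(-8, -772)), Function('c')(159)), -1)), -518686), -1) = Pow(Add(Mul(Add(-109227, -332890), Pow(Add(Add(5611, Mul(-8, -772)), Add(-125, 159)), -1)), -518686), -1) = Pow(Add(Mul(-442117, Pow(Add(Add(5611, 6176), 34), -1)), -518686), -1) = Pow(Add(Mul(-442117, Pow(Add(11787, 34), -1)), -518686), -1) = Pow(Add(Mul(-442117, Pow(11821, -1)), -518686), -1) = Pow(Add(Mul(-442117, Rational(1, 11821)), -518686), -1) = Pow(Add(Rational(-442117, 11821), -518686), -1) = Pow(Rational(-6131829323, 11821), -1) = Rational(-11821, 6131829323)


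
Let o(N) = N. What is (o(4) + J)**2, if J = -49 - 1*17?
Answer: 3844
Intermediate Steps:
J = -66 (J = -49 - 17 = -66)
(o(4) + J)**2 = (4 - 66)**2 = (-62)**2 = 3844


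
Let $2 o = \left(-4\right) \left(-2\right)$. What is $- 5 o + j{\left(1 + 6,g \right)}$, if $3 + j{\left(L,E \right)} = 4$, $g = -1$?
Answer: $-19$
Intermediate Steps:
$j{\left(L,E \right)} = 1$ ($j{\left(L,E \right)} = -3 + 4 = 1$)
$o = 4$ ($o = \frac{\left(-4\right) \left(-2\right)}{2} = \frac{1}{2} \cdot 8 = 4$)
$- 5 o + j{\left(1 + 6,g \right)} = \left(-5\right) 4 + 1 = -20 + 1 = -19$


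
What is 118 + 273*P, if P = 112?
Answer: 30694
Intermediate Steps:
118 + 273*P = 118 + 273*112 = 118 + 30576 = 30694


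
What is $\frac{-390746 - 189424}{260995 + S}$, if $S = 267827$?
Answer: $- \frac{96695}{88137} \approx -1.0971$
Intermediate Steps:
$\frac{-390746 - 189424}{260995 + S} = \frac{-390746 - 189424}{260995 + 267827} = - \frac{580170}{528822} = \left(-580170\right) \frac{1}{528822} = - \frac{96695}{88137}$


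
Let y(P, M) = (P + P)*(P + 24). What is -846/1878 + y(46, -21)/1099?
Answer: 265823/49141 ≈ 5.4094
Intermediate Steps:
y(P, M) = 2*P*(24 + P) (y(P, M) = (2*P)*(24 + P) = 2*P*(24 + P))
-846/1878 + y(46, -21)/1099 = -846/1878 + (2*46*(24 + 46))/1099 = -846*1/1878 + (2*46*70)*(1/1099) = -141/313 + 6440*(1/1099) = -141/313 + 920/157 = 265823/49141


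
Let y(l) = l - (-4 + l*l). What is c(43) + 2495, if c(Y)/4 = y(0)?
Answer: 2511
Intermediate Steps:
y(l) = 4 + l - l² (y(l) = l - (-4 + l²) = l + (4 - l²) = 4 + l - l²)
c(Y) = 16 (c(Y) = 4*(4 + 0 - 1*0²) = 4*(4 + 0 - 1*0) = 4*(4 + 0 + 0) = 4*4 = 16)
c(43) + 2495 = 16 + 2495 = 2511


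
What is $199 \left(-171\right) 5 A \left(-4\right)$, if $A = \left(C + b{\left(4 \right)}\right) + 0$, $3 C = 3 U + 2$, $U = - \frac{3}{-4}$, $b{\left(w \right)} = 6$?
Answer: $5047635$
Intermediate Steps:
$U = \frac{3}{4}$ ($U = \left(-3\right) \left(- \frac{1}{4}\right) = \frac{3}{4} \approx 0.75$)
$C = \frac{17}{12}$ ($C = \frac{3 \cdot \frac{3}{4} + 2}{3} = \frac{\frac{9}{4} + 2}{3} = \frac{1}{3} \cdot \frac{17}{4} = \frac{17}{12} \approx 1.4167$)
$A = \frac{89}{12}$ ($A = \left(\frac{17}{12} + 6\right) + 0 = \frac{89}{12} + 0 = \frac{89}{12} \approx 7.4167$)
$199 \left(-171\right) 5 A \left(-4\right) = 199 \left(-171\right) 5 \cdot \frac{89}{12} \left(-4\right) = - 34029 \cdot \frac{445}{12} \left(-4\right) = \left(-34029\right) \left(- \frac{445}{3}\right) = 5047635$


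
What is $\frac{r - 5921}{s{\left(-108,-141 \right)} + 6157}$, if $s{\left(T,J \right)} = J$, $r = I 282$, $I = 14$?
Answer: $- \frac{1973}{6016} \approx -0.32796$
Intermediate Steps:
$r = 3948$ ($r = 14 \cdot 282 = 3948$)
$\frac{r - 5921}{s{\left(-108,-141 \right)} + 6157} = \frac{3948 - 5921}{-141 + 6157} = - \frac{1973}{6016}$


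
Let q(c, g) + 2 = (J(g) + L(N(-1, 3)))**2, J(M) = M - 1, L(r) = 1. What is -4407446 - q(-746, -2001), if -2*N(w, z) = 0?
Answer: -8411445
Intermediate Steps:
N(w, z) = 0 (N(w, z) = -1/2*0 = 0)
J(M) = -1 + M
q(c, g) = -2 + g**2 (q(c, g) = -2 + ((-1 + g) + 1)**2 = -2 + g**2)
-4407446 - q(-746, -2001) = -4407446 - (-2 + (-2001)**2) = -4407446 - (-2 + 4004001) = -4407446 - 1*4003999 = -4407446 - 4003999 = -8411445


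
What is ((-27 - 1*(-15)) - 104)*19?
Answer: -2204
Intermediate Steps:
((-27 - 1*(-15)) - 104)*19 = ((-27 + 15) - 104)*19 = (-12 - 104)*19 = -116*19 = -2204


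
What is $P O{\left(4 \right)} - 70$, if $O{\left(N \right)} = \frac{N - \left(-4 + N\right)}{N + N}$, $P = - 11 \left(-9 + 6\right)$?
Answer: $- \frac{107}{2} \approx -53.5$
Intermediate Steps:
$P = 33$ ($P = \left(-11\right) \left(-3\right) = 33$)
$O{\left(N \right)} = \frac{2}{N}$ ($O{\left(N \right)} = \frac{4}{2 N} = 4 \frac{1}{2 N} = \frac{2}{N}$)
$P O{\left(4 \right)} - 70 = 33 \cdot \frac{2}{4} - 70 = 33 \cdot 2 \cdot \frac{1}{4} - 70 = 33 \cdot \frac{1}{2} - 70 = \frac{33}{2} - 70 = - \frac{107}{2}$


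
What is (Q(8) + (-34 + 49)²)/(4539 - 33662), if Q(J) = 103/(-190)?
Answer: -42647/5533370 ≈ -0.0077072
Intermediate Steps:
Q(J) = -103/190 (Q(J) = 103*(-1/190) = -103/190)
(Q(8) + (-34 + 49)²)/(4539 - 33662) = (-103/190 + (-34 + 49)²)/(4539 - 33662) = (-103/190 + 15²)/(-29123) = (-103/190 + 225)*(-1/29123) = (42647/190)*(-1/29123) = -42647/5533370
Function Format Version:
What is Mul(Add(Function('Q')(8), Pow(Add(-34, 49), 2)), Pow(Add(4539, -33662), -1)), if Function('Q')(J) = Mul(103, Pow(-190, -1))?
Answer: Rational(-42647, 5533370) ≈ -0.0077072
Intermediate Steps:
Function('Q')(J) = Rational(-103, 190) (Function('Q')(J) = Mul(103, Rational(-1, 190)) = Rational(-103, 190))
Mul(Add(Function('Q')(8), Pow(Add(-34, 49), 2)), Pow(Add(4539, -33662), -1)) = Mul(Add(Rational(-103, 190), Pow(Add(-34, 49), 2)), Pow(Add(4539, -33662), -1)) = Mul(Add(Rational(-103, 190), Pow(15, 2)), Pow(-29123, -1)) = Mul(Add(Rational(-103, 190), 225), Rational(-1, 29123)) = Mul(Rational(42647, 190), Rational(-1, 29123)) = Rational(-42647, 5533370)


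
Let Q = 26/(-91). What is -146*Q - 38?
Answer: 26/7 ≈ 3.7143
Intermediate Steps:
Q = -2/7 (Q = 26*(-1/91) = -2/7 ≈ -0.28571)
-146*Q - 38 = -146*(-2/7) - 38 = 292/7 - 38 = 26/7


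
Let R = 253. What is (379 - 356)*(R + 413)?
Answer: 15318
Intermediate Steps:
(379 - 356)*(R + 413) = (379 - 356)*(253 + 413) = 23*666 = 15318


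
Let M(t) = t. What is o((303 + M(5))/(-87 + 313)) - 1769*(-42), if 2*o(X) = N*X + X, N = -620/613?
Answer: 5146547623/69269 ≈ 74298.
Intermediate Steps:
N = -620/613 (N = -620*1/613 = -620/613 ≈ -1.0114)
o(X) = -7*X/1226 (o(X) = (-620*X/613 + X)/2 = (-7*X/613)/2 = -7*X/1226)
o((303 + M(5))/(-87 + 313)) - 1769*(-42) = -7*(303 + 5)/(1226*(-87 + 313)) - 1769*(-42) = -1078/(613*226) + 74298 = -7/1226*154/113 + 74298 = -539/69269 + 74298 = 5146547623/69269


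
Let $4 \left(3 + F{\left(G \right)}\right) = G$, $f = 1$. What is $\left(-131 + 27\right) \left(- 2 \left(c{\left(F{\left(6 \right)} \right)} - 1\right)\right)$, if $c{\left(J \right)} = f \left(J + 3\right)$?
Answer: $104$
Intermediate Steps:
$F{\left(G \right)} = -3 + \frac{G}{4}$
$c{\left(J \right)} = 3 + J$ ($c{\left(J \right)} = 1 \left(J + 3\right) = 1 \left(3 + J\right) = 3 + J$)
$\left(-131 + 27\right) \left(- 2 \left(c{\left(F{\left(6 \right)} \right)} - 1\right)\right) = \left(-131 + 27\right) \left(- 2 \left(\left(3 + \left(-3 + \frac{1}{4} \cdot 6\right)\right) - 1\right)\right) = - 104 \left(- 2 \left(\left(3 + \left(-3 + \frac{3}{2}\right)\right) - 1\right)\right) = - 104 \left(- 2 \left(\left(3 - \frac{3}{2}\right) - 1\right)\right) = - 104 \left(- 2 \left(\frac{3}{2} - 1\right)\right) = - 104 \left(\left(-2\right) \frac{1}{2}\right) = \left(-104\right) \left(-1\right) = 104$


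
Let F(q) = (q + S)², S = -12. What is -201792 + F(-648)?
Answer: 233808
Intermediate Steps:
F(q) = (-12 + q)² (F(q) = (q - 12)² = (-12 + q)²)
-201792 + F(-648) = -201792 + (-12 - 648)² = -201792 + (-660)² = -201792 + 435600 = 233808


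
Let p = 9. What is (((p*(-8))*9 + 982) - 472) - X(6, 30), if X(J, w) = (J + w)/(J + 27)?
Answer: -1530/11 ≈ -139.09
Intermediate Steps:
X(J, w) = (J + w)/(27 + J)
(((p*(-8))*9 + 982) - 472) - X(6, 30) = (((9*(-8))*9 + 982) - 472) - (6 + 30)/(27 + 6) = ((-72*9 + 982) - 472) - 36/33 = ((-648 + 982) - 472) - 36/33 = (334 - 472) - 1*12/11 = -138 - 12/11 = -1530/11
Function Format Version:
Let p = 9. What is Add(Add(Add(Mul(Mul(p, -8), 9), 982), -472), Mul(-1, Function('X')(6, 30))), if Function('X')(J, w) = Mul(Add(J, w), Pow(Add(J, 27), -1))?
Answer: Rational(-1530, 11) ≈ -139.09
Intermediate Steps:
Function('X')(J, w) = Mul(Pow(Add(27, J), -1), Add(J, w)) (Function('X')(J, w) = Mul(Add(J, w), Pow(Add(27, J), -1)) = Mul(Pow(Add(27, J), -1), Add(J, w)))
Add(Add(Add(Mul(Mul(p, -8), 9), 982), -472), Mul(-1, Function('X')(6, 30))) = Add(Add(Add(Mul(Mul(9, -8), 9), 982), -472), Mul(-1, Mul(Pow(Add(27, 6), -1), Add(6, 30)))) = Add(Add(Add(Mul(-72, 9), 982), -472), Mul(-1, Mul(Pow(33, -1), 36))) = Add(Add(Add(-648, 982), -472), Mul(-1, Mul(Rational(1, 33), 36))) = Add(Add(334, -472), Mul(-1, Rational(12, 11))) = Add(-138, Rational(-12, 11)) = Rational(-1530, 11)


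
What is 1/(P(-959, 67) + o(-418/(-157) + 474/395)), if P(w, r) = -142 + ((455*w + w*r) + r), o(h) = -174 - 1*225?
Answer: -1/501072 ≈ -1.9957e-6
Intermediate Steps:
o(h) = -399 (o(h) = -174 - 225 = -399)
P(w, r) = -142 + r + 455*w + r*w (P(w, r) = -142 + ((455*w + r*w) + r) = -142 + (r + 455*w + r*w) = -142 + r + 455*w + r*w)
1/(P(-959, 67) + o(-418/(-157) + 474/395)) = 1/((-142 + 67 + 455*(-959) + 67*(-959)) - 399) = 1/((-142 + 67 - 436345 - 64253) - 399) = 1/(-500673 - 399) = 1/(-501072) = -1/501072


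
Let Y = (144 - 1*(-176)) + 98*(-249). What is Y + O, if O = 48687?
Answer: 24605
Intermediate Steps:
Y = -24082 (Y = (144 + 176) - 24402 = 320 - 24402 = -24082)
Y + O = -24082 + 48687 = 24605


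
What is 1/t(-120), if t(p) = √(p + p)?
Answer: -I*√15/60 ≈ -0.06455*I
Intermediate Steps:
t(p) = √2*√p (t(p) = √(2*p) = √2*√p)
1/t(-120) = 1/(√2*√(-120)) = 1/(√2*(2*I*√30)) = 1/(4*I*√15) = -I*√15/60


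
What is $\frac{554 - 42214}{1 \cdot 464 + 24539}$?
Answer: $- \frac{41660}{25003} \approx -1.6662$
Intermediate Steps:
$\frac{554 - 42214}{1 \cdot 464 + 24539} = - \frac{41660}{464 + 24539} = - \frac{41660}{25003}$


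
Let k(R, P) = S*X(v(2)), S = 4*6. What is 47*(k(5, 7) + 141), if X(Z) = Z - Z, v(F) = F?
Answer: 6627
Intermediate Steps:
X(Z) = 0
S = 24
k(R, P) = 0 (k(R, P) = 24*0 = 0)
47*(k(5, 7) + 141) = 47*(0 + 141) = 47*141 = 6627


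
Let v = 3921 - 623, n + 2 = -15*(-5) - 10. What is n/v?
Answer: 63/3298 ≈ 0.019102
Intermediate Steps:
n = 63 (n = -2 + (-15*(-5) - 10) = -2 + (75 - 10) = -2 + 65 = 63)
v = 3298
n/v = 63/3298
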